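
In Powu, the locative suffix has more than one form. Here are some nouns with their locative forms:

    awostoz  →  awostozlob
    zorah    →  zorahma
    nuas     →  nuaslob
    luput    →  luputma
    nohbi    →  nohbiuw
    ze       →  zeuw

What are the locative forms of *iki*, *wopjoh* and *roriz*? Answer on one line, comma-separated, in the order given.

ikiuw, wopjohma, rorizlob

The suffix is conditioned by the final sound: -lob when the stem ends in a sibilant (*awostoz*, *nuas*); -ma when the stem ends in a non-sibilant consonant (*zorah*, *luput*); -uw when the stem ends in a vowel (*nohbi*, *ze*).
Since the final sound of *iki* is /i/ (a vowel), it takes -uw, giving *ikiuw*.
*wopjoh* — final sound /h/ (a non-sibilant consonant) → -ma → *wopjohma*.
The final sound of *roriz* is /z/, which is a sibilant, so the suffix is -lob, giving *rorizlob*.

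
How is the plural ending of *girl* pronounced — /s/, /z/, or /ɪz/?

The stem *girl* ends in a voiced non-sibilant sound.
The plural suffix surfaces as /ɪz/ after sibilants, /s/ after other voiceless consonants, and /z/ after other voiced sounds.
So the plural -s on *girl* is pronounced /z/.

/z/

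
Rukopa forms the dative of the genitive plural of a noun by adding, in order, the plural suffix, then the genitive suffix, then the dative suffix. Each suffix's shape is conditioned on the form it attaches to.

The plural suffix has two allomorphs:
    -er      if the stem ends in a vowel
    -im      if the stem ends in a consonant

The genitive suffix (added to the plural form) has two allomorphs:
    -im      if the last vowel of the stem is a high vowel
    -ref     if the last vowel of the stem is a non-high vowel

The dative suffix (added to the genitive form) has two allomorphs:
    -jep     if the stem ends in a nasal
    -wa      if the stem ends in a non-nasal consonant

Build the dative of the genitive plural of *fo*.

foerrefwa

The final sound of *fo* is /o/, which is a vowel, so the plural suffix is -er, giving *foer*.
The plural form *foer* — last vowel /e/ (a non-high vowel) → -ref → *foerref*.
The genitive form *foerref* — final consonant /f/ (non-nasal) → -wa → *foerrefwa*.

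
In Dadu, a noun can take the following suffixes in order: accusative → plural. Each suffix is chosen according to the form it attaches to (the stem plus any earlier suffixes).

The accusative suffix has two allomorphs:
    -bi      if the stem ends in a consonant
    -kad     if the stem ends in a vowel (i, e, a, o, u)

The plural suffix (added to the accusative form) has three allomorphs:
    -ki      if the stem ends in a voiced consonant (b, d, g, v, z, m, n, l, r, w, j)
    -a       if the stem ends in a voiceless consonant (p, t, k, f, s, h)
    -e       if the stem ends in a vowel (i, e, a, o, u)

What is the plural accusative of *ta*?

takadki

*ta*: final sound = /a/, a vowel → -kad → *takad*.
The accusative form *takad* — final sound /d/ (a voiced consonant) → -ki → *takadki*.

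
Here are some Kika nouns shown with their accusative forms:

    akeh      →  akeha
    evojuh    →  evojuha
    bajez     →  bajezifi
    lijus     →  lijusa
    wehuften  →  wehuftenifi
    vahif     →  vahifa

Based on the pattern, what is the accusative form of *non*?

nonifi

Looking at the final consonant of each stem: -a when the stem ends in a voiceless consonant (*akeh*, *evojuh*, *lijus*, *vahif*); -ifi when the stem ends in a voiced consonant (*bajez*, *wehuften*).
*non* — final consonant /n/ (voiced) → -ifi → *nonifi*.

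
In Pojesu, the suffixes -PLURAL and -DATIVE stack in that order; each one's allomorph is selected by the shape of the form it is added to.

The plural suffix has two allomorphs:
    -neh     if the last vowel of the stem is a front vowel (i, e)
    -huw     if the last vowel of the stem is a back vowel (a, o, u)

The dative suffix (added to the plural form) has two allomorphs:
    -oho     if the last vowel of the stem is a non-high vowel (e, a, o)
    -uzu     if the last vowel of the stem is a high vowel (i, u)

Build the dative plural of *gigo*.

*gigo* — last vowel /o/ (a back vowel) → -huw → *gigohuw*.
The plural form *gigohuw*: last vowel = /u/, a high vowel → -uzu → *gigohuwuzu*.

gigohuwuzu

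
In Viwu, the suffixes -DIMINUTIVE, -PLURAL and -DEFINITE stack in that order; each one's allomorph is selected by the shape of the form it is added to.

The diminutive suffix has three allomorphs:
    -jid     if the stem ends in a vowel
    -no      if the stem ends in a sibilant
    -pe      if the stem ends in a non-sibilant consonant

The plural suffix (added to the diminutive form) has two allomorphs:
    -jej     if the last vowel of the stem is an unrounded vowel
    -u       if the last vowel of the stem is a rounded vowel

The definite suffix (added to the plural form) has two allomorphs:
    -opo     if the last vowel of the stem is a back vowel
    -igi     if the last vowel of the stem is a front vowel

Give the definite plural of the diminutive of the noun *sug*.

Since the final sound of *sug* is /g/ (a non-sibilant consonant), it takes -pe, giving *sugpe*.
Since the last vowel of the diminutive form *sugpe* is /e/ (an unrounded vowel), it takes -jej, giving *sugpejej*.
The plural form *sugpejej* — last vowel /e/ (a front vowel) → -igi → *sugpejejigi*.

sugpejejigi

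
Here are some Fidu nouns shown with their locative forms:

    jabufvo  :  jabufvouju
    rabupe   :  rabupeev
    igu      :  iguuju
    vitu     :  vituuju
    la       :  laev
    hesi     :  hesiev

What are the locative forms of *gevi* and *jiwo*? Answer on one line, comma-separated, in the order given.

geviev, jiwouju

The pattern is rounding harmony: -uju when the last vowel of the stem is a rounded vowel (*jabufvo*, *igu*, *vitu*); -ev when the last vowel of the stem is an unrounded vowel (*rabupe*, *la*, *hesi*).
The last vowel of *gevi* is /i/, which is an unrounded vowel, so the suffix is -ev, giving *geviev*.
The last vowel of *jiwo* is /o/, which is a rounded vowel, so the suffix is -uju, giving *jiwouju*.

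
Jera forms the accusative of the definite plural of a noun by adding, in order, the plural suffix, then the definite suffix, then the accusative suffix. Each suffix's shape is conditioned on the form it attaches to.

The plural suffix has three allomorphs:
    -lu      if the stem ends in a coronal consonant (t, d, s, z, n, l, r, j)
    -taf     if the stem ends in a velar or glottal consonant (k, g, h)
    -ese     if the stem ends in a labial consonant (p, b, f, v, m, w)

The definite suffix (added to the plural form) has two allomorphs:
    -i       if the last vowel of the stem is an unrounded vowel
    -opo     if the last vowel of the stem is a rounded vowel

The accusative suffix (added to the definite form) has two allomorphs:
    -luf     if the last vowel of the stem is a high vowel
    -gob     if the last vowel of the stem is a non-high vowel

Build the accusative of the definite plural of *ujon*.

Since the final consonant of *ujon* is /n/ (coronal), it takes -lu, giving *ujonlu*.
The plural form *ujonlu* — last vowel /u/ (a rounded vowel) → -opo → *ujonluopo*.
The definite form *ujonluopo*: last vowel = /o/, a non-high vowel → -gob → *ujonluopogob*.

ujonluopogob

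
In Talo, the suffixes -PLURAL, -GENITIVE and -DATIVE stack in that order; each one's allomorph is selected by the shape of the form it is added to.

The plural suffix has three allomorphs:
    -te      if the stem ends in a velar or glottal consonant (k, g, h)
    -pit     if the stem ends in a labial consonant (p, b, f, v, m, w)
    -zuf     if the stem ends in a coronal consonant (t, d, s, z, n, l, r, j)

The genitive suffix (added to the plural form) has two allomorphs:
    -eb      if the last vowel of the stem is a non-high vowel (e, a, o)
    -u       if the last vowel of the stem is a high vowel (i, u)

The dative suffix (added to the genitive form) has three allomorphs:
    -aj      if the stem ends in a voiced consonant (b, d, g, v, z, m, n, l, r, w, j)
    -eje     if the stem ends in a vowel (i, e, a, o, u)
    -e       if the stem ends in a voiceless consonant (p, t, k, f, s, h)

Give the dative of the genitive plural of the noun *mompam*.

*mompam*: final consonant = /m/, labial → -pit → *mompampit*.
Since the last vowel of the plural form *mompampit* is /i/ (a high vowel), it takes -u, giving *mompampitu*.
The final sound of the genitive form *mompampitu* is /u/, which is a vowel, so the dative suffix is -eje, giving *mompampitueje*.

mompampitueje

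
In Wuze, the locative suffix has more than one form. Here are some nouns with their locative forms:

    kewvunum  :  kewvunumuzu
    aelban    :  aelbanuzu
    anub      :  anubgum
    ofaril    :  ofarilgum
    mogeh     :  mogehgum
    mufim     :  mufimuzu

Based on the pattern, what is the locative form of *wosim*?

The pattern is nasality of the final consonant: -uzu when the stem ends in a nasal (*kewvunum*, *aelban*, *mufim*); -gum when the stem ends in a non-nasal consonant (*anub*, *ofaril*, *mogeh*).
The final consonant of *wosim* is /m/, which is a nasal, so the suffix is -uzu, giving *wosimuzu*.

wosimuzu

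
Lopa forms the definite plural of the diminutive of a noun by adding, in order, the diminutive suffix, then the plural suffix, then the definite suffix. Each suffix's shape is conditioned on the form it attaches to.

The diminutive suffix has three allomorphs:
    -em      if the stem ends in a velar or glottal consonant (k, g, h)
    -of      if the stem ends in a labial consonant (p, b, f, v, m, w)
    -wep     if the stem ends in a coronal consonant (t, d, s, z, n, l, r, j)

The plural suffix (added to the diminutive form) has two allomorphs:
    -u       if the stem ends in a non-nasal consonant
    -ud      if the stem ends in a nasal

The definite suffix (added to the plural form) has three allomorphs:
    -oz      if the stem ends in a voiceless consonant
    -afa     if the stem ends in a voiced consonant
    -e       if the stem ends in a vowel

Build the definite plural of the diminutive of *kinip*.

kinipofue

*kinip* — final consonant /p/ (labial) → -of → *kinipof*.
The diminutive form *kinipof* — final consonant /f/ (non-nasal) → -u → *kinipofu*.
The plural form *kinipofu* — final sound /u/ (a vowel) → -e → *kinipofue*.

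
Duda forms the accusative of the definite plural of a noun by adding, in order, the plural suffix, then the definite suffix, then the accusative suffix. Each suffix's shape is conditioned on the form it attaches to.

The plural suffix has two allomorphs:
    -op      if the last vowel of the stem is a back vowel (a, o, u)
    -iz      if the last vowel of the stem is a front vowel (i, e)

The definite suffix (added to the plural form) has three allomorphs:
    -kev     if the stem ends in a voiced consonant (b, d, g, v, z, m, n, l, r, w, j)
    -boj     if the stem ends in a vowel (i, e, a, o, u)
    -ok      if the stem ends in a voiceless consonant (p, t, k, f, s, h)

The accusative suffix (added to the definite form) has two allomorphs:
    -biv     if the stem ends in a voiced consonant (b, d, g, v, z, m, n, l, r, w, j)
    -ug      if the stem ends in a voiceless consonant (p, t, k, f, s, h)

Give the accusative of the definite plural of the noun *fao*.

faoopokug

Since the last vowel of *fao* is /o/ (a back vowel), it takes -op, giving *faoop*.
The plural form *faoop* — final sound /p/ (a voiceless consonant) → -ok → *faoopok*.
The definite form *faoopok*: final consonant = /k/, voiceless → -ug → *faoopokug*.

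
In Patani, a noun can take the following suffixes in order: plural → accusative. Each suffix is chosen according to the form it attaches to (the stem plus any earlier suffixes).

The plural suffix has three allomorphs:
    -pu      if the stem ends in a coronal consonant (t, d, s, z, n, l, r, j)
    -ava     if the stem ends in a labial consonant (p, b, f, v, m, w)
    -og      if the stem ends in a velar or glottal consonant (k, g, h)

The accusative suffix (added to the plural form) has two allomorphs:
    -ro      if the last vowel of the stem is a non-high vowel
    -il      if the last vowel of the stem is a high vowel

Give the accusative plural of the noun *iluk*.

ilukogro

*iluk*: final consonant = /k/, velar/glottal → -og → *ilukog*.
The plural form *ilukog* — last vowel /o/ (a non-high vowel) → -ro → *ilukogro*.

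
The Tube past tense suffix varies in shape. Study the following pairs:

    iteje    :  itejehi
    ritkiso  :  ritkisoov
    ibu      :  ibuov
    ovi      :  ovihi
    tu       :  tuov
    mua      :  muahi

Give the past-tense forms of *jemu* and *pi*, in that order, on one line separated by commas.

jemuov, pihi

Looking at the last vowel of each stem: -ov when the last vowel of the stem is a rounded vowel (*ritkiso*, *ibu*, *tu*); -hi when the last vowel of the stem is an unrounded vowel (*iteje*, *ovi*, *mua*).
Since the last vowel of *jemu* is /u/ (a rounded vowel), it takes -ov, giving *jemuov*.
*pi*: last vowel = /i/, an unrounded vowel → -hi → *pihi*.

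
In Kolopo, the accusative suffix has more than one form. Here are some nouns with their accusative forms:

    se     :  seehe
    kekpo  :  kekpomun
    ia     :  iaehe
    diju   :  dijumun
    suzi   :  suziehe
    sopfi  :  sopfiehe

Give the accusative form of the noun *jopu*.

jopumun

The suffix is conditioned by the last vowel: -mun when the last vowel of the stem is a rounded vowel (*kekpo*, *diju*); -ehe when the last vowel of the stem is an unrounded vowel (*se*, *ia*, *suzi*, *sopfi*).
Since the last vowel of *jopu* is /u/ (a rounded vowel), it takes -mun, giving *jopumun*.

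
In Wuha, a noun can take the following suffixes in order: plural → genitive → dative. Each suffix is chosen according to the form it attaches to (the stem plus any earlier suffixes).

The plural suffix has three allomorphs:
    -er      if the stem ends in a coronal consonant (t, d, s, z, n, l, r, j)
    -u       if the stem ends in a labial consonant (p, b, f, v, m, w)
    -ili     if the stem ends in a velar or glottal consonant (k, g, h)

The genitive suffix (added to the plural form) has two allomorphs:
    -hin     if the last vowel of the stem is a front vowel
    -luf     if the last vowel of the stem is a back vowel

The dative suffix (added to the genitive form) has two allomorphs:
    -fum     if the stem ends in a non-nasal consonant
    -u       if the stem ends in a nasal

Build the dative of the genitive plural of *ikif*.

*ikif*: final consonant = /f/, labial → -u → *ikifu*.
Since the last vowel of the plural form *ikifu* is /u/ (a back vowel), it takes -luf, giving *ikifuluf*.
Since the final consonant of the genitive form *ikifuluf* is /f/ (non-nasal), it takes -fum, giving *ikifuluffum*.

ikifuluffum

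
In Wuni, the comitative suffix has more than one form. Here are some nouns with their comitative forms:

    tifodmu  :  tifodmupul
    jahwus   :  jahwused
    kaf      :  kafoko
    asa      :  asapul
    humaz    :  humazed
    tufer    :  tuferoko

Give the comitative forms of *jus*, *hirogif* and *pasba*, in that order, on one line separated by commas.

jused, hirogifoko, pasbapul

The suffix is conditioned by the final sound: -ed when the stem ends in a sibilant (*jahwus*, *humaz*); -oko when the stem ends in a non-sibilant consonant (*kaf*, *tufer*); -pul when the stem ends in a vowel (*tifodmu*, *asa*).
The final sound of *jus* is /s/, which is a sibilant, so the suffix is -ed, giving *jused*.
The final sound of *hirogif* is /f/, which is a non-sibilant consonant, so the suffix is -oko, giving *hirogifoko*.
*pasba*: final sound = /a/, a vowel → -pul → *pasbapul*.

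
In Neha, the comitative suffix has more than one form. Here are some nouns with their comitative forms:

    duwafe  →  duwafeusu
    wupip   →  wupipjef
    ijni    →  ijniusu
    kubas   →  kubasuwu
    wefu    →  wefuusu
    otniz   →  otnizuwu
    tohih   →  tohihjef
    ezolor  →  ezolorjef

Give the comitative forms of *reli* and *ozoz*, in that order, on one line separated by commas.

reliusu, ozozuwu

The pattern is sibilance of the final sound: -uwu when the stem ends in a sibilant (*kubas*, *otniz*); -jef when the stem ends in a non-sibilant consonant (*wupip*, *tohih*, *ezolor*); -usu when the stem ends in a vowel (*duwafe*, *ijni*, *wefu*).
*reli*: final sound = /i/, a vowel → -usu → *reliusu*.
*ozoz* — final sound /z/ (a sibilant) → -uwu → *ozozuwu*.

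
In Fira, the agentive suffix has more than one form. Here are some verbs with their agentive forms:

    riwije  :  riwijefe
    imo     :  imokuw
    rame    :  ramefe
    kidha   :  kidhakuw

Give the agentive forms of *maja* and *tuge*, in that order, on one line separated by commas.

Looking at the last vowel of each stem: -fe when the last vowel of the stem is a front vowel (*riwije*, *rame*); -kuw when the last vowel of the stem is a back vowel (*imo*, *kidha*).
Since the last vowel of *maja* is /a/ (a back vowel), it takes -kuw, giving *majakuw*.
*tuge* — last vowel /e/ (a front vowel) → -fe → *tugefe*.

majakuw, tugefe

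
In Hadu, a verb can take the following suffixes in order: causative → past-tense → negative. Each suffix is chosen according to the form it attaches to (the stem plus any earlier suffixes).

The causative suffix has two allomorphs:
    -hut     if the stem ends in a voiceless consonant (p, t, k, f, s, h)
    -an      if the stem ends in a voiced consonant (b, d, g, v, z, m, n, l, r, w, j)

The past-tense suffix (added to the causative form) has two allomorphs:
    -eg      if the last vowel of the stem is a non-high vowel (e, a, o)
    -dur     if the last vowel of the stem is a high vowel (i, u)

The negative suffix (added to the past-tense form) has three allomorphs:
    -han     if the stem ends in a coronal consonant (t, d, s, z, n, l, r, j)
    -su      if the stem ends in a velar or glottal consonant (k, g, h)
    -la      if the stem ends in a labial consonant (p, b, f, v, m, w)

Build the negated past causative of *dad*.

dadanegsu

*dad*: final consonant = /d/, voiced → -an → *dadan*.
The causative form *dadan* — last vowel /a/ (a non-high vowel) → -eg → *dadaneg*.
Since the final consonant of the past-tense form *dadaneg* is /g/ (velar/glottal), it takes -su, giving *dadanegsu*.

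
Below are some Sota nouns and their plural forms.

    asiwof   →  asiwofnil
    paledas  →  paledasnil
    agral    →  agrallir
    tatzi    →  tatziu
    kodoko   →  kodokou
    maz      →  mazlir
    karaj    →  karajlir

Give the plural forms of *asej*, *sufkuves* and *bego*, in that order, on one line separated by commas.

Looking at the final sound of each stem: -nil when the stem ends in a voiceless consonant (*asiwof*, *paledas*); -lir when the stem ends in a voiced consonant (*agral*, *maz*, *karaj*); -u when the stem ends in a vowel (*tatzi*, *kodoko*).
*asej* — final sound /j/ (a voiced consonant) → -lir → *asejlir*.
The final sound of *sufkuves* is /s/, which is a voiceless consonant, so the suffix is -nil, giving *sufkuvesnil*.
*bego* — final sound /o/ (a vowel) → -u → *begou*.

asejlir, sufkuvesnil, begou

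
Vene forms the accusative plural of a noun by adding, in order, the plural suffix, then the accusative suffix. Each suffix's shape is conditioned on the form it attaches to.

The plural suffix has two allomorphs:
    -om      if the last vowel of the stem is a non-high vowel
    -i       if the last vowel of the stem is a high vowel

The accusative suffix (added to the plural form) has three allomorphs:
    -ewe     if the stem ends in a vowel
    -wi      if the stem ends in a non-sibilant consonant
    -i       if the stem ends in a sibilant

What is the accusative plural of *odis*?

The last vowel of *odis* is /i/, which is a high vowel, so the plural suffix is -i, giving *odisi*.
Since the final sound of the plural form *odisi* is /i/ (a vowel), it takes -ewe, giving *odisiewe*.

odisiewe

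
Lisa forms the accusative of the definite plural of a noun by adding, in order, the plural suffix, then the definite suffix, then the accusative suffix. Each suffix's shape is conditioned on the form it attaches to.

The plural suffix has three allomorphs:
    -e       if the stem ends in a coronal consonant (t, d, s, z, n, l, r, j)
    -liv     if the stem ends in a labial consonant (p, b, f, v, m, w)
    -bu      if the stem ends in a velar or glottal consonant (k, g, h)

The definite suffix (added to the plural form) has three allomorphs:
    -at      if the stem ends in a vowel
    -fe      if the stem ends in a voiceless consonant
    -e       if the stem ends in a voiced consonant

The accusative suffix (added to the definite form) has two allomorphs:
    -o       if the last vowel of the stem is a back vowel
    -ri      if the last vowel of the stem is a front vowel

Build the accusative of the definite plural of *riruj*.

rirujeato

*riruj*: final consonant = /j/, coronal → -e → *riruje*.
The plural form *riruje*: final sound = /e/, a vowel → -at → *rirujeat*.
The last vowel of the definite form *rirujeat* is /a/, which is a back vowel, so the accusative suffix is -o, giving *rirujeato*.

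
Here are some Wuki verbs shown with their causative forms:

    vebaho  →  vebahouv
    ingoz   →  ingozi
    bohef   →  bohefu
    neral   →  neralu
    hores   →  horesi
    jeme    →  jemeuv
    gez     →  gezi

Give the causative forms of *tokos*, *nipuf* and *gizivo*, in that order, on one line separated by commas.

tokosi, nipufu, gizivouv

The suffix is conditioned by the final sound: -i when the stem ends in a sibilant (*ingoz*, *hores*, *gez*); -u when the stem ends in a non-sibilant consonant (*bohef*, *neral*); -uv when the stem ends in a vowel (*vebaho*, *jeme*).
Since the final sound of *tokos* is /s/ (a sibilant), it takes -i, giving *tokosi*.
Since the final sound of *nipuf* is /f/ (a non-sibilant consonant), it takes -u, giving *nipufu*.
*gizivo* — final sound /o/ (a vowel) → -uv → *gizivouv*.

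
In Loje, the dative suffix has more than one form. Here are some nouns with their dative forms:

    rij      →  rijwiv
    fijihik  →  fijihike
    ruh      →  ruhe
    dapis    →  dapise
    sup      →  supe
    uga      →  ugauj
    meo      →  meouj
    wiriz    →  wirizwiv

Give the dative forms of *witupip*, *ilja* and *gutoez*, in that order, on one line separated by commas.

witupipe, iljauj, gutoezwiv

The suffix is conditioned by the final sound: -e when the stem ends in a voiceless consonant (*fijihik*, *ruh*, *dapis*, *sup*); -wiv when the stem ends in a voiced consonant (*rij*, *wiriz*); -uj when the stem ends in a vowel (*uga*, *meo*).
*witupip*: final sound = /p/, a voiceless consonant → -e → *witupipe*.
The final sound of *ilja* is /a/, which is a vowel, so the suffix is -uj, giving *iljauj*.
*gutoez* — final sound /z/ (a voiced consonant) → -wiv → *gutoezwiv*.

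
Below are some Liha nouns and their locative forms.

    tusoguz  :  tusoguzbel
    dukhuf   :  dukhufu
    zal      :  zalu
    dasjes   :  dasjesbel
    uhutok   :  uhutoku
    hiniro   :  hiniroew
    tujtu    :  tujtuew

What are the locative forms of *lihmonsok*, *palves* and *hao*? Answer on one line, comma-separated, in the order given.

lihmonsoku, palvesbel, haoew

The pattern is sibilance of the final sound: -bel when the stem ends in a sibilant (*tusoguz*, *dasjes*); -u when the stem ends in a non-sibilant consonant (*dukhuf*, *zal*, *uhutok*); -ew when the stem ends in a vowel (*hiniro*, *tujtu*).
*lihmonsok*: final sound = /k/, a non-sibilant consonant → -u → *lihmonsoku*.
*palves*: final sound = /s/, a sibilant → -bel → *palvesbel*.
*hao* — final sound /o/ (a vowel) → -ew → *haoew*.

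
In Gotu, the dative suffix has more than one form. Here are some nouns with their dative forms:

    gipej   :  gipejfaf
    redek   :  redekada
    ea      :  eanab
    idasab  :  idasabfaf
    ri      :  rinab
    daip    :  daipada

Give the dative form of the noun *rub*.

The alternation tracks the final sound of the stem — -ada when the stem ends in a voiceless consonant (*redek*, *daip*); -faf when the stem ends in a voiced consonant (*gipej*, *idasab*); -nab when the stem ends in a vowel (*ea*, *ri*).
The final sound of *rub* is /b/, which is a voiced consonant, so the suffix is -faf, giving *rubfaf*.

rubfaf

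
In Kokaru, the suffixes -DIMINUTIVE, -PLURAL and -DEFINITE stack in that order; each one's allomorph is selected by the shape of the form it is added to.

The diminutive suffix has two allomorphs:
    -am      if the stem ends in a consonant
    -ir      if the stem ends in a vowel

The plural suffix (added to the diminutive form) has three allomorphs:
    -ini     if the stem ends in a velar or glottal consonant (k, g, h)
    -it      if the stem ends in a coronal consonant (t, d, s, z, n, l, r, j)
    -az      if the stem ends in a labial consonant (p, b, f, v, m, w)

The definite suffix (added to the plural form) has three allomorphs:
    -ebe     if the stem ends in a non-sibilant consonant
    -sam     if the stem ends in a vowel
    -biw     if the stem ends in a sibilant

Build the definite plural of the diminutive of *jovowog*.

Since the final sound of *jovowog* is /g/ (a consonant), it takes -am, giving *jovowogam*.
The final consonant of the diminutive form *jovowogam* is /m/, which is labial, so the plural suffix is -az, giving *jovowogamaz*.
Since the final sound of the plural form *jovowogamaz* is /z/ (a sibilant), it takes -biw, giving *jovowogamazbiw*.

jovowogamazbiw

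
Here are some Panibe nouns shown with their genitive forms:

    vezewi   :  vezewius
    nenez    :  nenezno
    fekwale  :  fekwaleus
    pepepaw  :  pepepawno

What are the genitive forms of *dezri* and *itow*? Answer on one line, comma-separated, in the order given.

The suffix is conditioned by the final sound: -no when the stem ends in a consonant (*nenez*, *pepepaw*); -us when the stem ends in a vowel (*vezewi*, *fekwale*).
*dezri*: final sound = /i/, a vowel → -us → *dezrius*.
The final sound of *itow* is /w/, which is a consonant, so the suffix is -no, giving *itowno*.

dezrius, itowno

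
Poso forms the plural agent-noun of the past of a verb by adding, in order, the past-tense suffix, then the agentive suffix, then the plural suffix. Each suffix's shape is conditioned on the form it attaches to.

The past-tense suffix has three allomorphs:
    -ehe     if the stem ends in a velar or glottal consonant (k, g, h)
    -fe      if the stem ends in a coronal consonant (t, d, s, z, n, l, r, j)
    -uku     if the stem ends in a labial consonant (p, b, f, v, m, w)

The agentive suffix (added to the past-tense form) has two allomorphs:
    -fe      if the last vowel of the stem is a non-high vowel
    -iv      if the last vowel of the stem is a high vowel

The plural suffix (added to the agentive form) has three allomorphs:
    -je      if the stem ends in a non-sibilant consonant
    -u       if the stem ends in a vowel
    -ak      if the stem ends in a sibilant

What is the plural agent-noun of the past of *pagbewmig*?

pagbewmigehefeu

The final consonant of *pagbewmig* is /g/, which is velar/glottal, so the past-tense suffix is -ehe, giving *pagbewmigehe*.
The last vowel of the past-tense form *pagbewmigehe* is /e/, which is a non-high vowel, so the agentive suffix is -fe, giving *pagbewmigehefe*.
The final sound of the agentive form *pagbewmigehefe* is /e/, which is a vowel, so the plural suffix is -u, giving *pagbewmigehefeu*.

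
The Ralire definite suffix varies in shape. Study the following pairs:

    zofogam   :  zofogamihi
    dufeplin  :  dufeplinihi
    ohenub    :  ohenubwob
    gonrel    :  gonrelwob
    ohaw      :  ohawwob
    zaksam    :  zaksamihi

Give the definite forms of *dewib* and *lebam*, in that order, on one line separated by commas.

dewibwob, lebamihi

The alternation tracks the final consonant of the stem — -ihi when the stem ends in a nasal (*zofogam*, *dufeplin*, *zaksam*); -wob when the stem ends in a non-nasal consonant (*ohenub*, *gonrel*, *ohaw*).
The final consonant of *dewib* is /b/, which is non-nasal, so the suffix is -wob, giving *dewibwob*.
The final consonant of *lebam* is /m/, which is a nasal, so the suffix is -ihi, giving *lebamihi*.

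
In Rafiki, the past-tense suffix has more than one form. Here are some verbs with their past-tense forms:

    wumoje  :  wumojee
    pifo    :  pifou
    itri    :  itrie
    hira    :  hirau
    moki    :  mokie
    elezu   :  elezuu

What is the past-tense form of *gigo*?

gigou

Looking at the last vowel of each stem: -e when the last vowel of the stem is a front vowel (*wumoje*, *itri*, *moki*); -u when the last vowel of the stem is a back vowel (*pifo*, *hira*, *elezu*).
The last vowel of *gigo* is /o/, which is a back vowel, so the suffix is -u, giving *gigou*.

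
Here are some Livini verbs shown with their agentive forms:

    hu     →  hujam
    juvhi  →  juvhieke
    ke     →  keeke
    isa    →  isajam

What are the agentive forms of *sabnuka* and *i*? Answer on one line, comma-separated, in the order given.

sabnukajam, ieke

Looking at the last vowel of each stem: -eke when the last vowel of the stem is a front vowel (*juvhi*, *ke*); -jam when the last vowel of the stem is a back vowel (*hu*, *isa*).
The last vowel of *sabnuka* is /a/, which is a back vowel, so the suffix is -jam, giving *sabnukajam*.
The last vowel of *i* is /i/, which is a front vowel, so the suffix is -eke, giving *ieke*.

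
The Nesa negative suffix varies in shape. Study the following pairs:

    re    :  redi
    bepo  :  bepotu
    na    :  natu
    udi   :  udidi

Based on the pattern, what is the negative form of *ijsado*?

ijsadotu

The pattern is front/back vowel harmony: -di when the last vowel of the stem is a front vowel (*re*, *udi*); -tu when the last vowel of the stem is a back vowel (*bepo*, *na*).
Since the last vowel of *ijsado* is /o/ (a back vowel), it takes -tu, giving *ijsadotu*.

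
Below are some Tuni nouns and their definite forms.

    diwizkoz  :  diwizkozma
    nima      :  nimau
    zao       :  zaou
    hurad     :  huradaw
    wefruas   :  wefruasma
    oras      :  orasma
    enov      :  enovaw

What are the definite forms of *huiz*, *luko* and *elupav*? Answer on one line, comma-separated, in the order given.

The alternation tracks the final sound of the stem — -ma when the stem ends in a sibilant (*diwizkoz*, *wefruas*, *oras*); -aw when the stem ends in a non-sibilant consonant (*hurad*, *enov*); -u when the stem ends in a vowel (*nima*, *zao*).
*huiz*: final sound = /z/, a sibilant → -ma → *huizma*.
*luko* — final sound /o/ (a vowel) → -u → *lukou*.
The final sound of *elupav* is /v/, which is a non-sibilant consonant, so the suffix is -aw, giving *elupavaw*.

huizma, lukou, elupavaw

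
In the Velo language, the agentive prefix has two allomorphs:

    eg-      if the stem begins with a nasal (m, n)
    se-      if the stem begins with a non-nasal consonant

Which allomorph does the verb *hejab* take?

se-

*hejab* — first consonant /h/ (non-nasal) → se-.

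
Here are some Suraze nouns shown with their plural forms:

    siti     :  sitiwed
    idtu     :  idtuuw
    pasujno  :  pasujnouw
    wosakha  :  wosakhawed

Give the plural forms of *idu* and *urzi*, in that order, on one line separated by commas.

iduuw, urziwed

The alternation tracks the last vowel of the stem — -uw when the last vowel of the stem is a rounded vowel (*idtu*, *pasujno*); -wed when the last vowel of the stem is an unrounded vowel (*siti*, *wosakha*).
*idu*: last vowel = /u/, a rounded vowel → -uw → *iduuw*.
The last vowel of *urzi* is /i/, which is an unrounded vowel, so the suffix is -wed, giving *urziwed*.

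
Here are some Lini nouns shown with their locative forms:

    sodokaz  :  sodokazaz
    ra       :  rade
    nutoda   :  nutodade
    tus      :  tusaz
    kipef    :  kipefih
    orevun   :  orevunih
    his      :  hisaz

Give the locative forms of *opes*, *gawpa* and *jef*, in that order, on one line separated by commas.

The suffix is conditioned by the final sound: -az when the stem ends in a sibilant (*sodokaz*, *tus*, *his*); -ih when the stem ends in a non-sibilant consonant (*kipef*, *orevun*); -de when the stem ends in a vowel (*ra*, *nutoda*).
The final sound of *opes* is /s/, which is a sibilant, so the suffix is -az, giving *opesaz*.
Since the final sound of *gawpa* is /a/ (a vowel), it takes -de, giving *gawpade*.
The final sound of *jef* is /f/, which is a non-sibilant consonant, so the suffix is -ih, giving *jefih*.

opesaz, gawpade, jefih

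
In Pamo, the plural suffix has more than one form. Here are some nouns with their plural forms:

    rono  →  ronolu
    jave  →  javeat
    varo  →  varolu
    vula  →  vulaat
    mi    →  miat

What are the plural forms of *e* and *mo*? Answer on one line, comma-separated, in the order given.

Looking at the last vowel of each stem: -lu when the last vowel of the stem is a rounded vowel (*rono*, *varo*); -at when the last vowel of the stem is an unrounded vowel (*jave*, *vula*, *mi*).
*e*: last vowel = /e/, an unrounded vowel → -at → *eat*.
*mo*: last vowel = /o/, a rounded vowel → -lu → *molu*.

eat, molu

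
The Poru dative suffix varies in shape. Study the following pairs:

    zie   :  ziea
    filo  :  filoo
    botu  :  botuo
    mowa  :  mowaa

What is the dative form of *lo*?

loo

The alternation tracks the last vowel of the stem — -o when the last vowel of the stem is a rounded vowel (*filo*, *botu*); -a when the last vowel of the stem is an unrounded vowel (*zie*, *mowa*).
*lo* — last vowel /o/ (a rounded vowel) → -o → *loo*.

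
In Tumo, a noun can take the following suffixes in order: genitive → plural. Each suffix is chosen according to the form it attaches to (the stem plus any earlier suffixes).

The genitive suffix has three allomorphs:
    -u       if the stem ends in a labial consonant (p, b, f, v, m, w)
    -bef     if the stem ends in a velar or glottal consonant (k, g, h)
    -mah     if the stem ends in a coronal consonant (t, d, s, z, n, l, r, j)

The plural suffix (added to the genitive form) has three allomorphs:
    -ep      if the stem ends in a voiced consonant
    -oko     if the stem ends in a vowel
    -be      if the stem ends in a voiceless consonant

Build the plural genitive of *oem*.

*oem* — final consonant /m/ (labial) → -u → *oemu*.
Since the final sound of the genitive form *oemu* is /u/ (a vowel), it takes -oko, giving *oemuoko*.

oemuoko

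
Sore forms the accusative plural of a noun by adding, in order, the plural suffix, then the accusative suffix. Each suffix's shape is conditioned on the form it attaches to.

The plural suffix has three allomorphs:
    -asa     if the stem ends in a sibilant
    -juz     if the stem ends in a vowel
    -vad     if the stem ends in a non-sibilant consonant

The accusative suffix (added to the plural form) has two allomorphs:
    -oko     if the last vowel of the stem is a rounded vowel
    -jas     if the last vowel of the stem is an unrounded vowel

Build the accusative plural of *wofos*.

The final sound of *wofos* is /s/, which is a sibilant, so the plural suffix is -asa, giving *wofosasa*.
The plural form *wofosasa* — last vowel /a/ (an unrounded vowel) → -jas → *wofosasajas*.

wofosasajas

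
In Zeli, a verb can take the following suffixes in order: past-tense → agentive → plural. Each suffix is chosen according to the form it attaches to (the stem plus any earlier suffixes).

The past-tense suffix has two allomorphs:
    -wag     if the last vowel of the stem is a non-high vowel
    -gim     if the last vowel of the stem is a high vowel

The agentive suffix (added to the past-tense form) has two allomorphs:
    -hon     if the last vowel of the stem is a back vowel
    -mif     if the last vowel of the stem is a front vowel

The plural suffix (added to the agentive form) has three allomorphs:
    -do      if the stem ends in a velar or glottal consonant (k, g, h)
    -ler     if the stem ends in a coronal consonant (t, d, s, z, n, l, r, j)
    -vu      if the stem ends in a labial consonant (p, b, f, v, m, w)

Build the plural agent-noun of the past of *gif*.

Since the last vowel of *gif* is /i/ (a high vowel), it takes -gim, giving *gifgim*.
The past-tense form *gifgim* — last vowel /i/ (a front vowel) → -mif → *gifgimmif*.
Since the final consonant of the agentive form *gifgimmif* is /f/ (labial), it takes -vu, giving *gifgimmifvu*.

gifgimmifvu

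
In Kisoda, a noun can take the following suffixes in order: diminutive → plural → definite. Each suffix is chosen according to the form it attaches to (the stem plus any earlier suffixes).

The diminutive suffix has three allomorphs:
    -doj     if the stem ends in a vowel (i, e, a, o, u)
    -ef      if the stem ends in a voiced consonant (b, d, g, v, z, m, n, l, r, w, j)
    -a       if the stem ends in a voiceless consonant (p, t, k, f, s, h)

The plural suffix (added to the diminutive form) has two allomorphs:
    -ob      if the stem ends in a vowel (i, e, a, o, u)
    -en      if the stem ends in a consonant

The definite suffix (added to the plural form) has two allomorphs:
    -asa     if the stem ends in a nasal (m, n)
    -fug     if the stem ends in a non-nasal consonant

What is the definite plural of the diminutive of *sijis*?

sijisaobfug

Since the final sound of *sijis* is /s/ (a voiceless consonant), it takes -a, giving *sijisa*.
The final sound of the diminutive form *sijisa* is /a/, which is a vowel, so the plural suffix is -ob, giving *sijisaob*.
Since the final consonant of the plural form *sijisaob* is /b/ (non-nasal), it takes -fug, giving *sijisaobfug*.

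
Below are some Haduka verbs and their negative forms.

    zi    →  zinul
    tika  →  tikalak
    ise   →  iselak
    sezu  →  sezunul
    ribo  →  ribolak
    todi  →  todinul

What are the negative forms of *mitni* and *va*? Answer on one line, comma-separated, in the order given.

mitninul, valak

The alternation tracks the last vowel of the stem — -nul when the last vowel of the stem is a high vowel (*zi*, *sezu*, *todi*); -lak when the last vowel of the stem is a non-high vowel (*tika*, *ise*, *ribo*).
*mitni*: last vowel = /i/, a high vowel → -nul → *mitninul*.
Since the last vowel of *va* is /a/ (a non-high vowel), it takes -lak, giving *valak*.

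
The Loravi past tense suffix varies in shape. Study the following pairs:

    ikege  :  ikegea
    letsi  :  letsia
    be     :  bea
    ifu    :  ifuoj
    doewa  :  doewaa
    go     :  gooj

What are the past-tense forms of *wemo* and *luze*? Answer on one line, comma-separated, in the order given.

wemooj, luzea

Looking at the last vowel of each stem: -oj when the last vowel of the stem is a rounded vowel (*ifu*, *go*); -a when the last vowel of the stem is an unrounded vowel (*ikege*, *letsi*, *be*, *doewa*).
Since the last vowel of *wemo* is /o/ (a rounded vowel), it takes -oj, giving *wemooj*.
*luze* — last vowel /e/ (an unrounded vowel) → -a → *luzea*.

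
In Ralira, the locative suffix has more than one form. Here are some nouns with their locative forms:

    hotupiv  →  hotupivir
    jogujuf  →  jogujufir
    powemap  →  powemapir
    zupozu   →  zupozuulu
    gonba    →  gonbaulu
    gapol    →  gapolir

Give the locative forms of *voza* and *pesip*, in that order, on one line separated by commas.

The pattern is consonant vs. vowel: -ir when the stem ends in a consonant (*hotupiv*, *jogujuf*, *powemap*, *gapol*); -ulu when the stem ends in a vowel (*zupozu*, *gonba*).
*voza*: final sound = /a/, a vowel → -ulu → *vozaulu*.
The final sound of *pesip* is /p/, which is a consonant, so the suffix is -ir, giving *pesipir*.

vozaulu, pesipir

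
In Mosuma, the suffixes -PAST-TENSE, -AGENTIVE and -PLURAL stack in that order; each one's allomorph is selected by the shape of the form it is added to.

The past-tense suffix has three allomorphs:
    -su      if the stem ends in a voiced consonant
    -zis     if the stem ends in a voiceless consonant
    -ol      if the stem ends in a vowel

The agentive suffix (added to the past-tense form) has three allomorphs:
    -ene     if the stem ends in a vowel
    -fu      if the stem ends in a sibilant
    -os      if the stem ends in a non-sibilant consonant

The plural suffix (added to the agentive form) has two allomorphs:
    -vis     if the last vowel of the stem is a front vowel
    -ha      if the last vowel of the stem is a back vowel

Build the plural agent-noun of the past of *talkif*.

The final sound of *talkif* is /f/, which is a voiceless consonant, so the past-tense suffix is -zis, giving *talkifzis*.
Since the final sound of the past-tense form *talkifzis* is /s/ (a sibilant), it takes -fu, giving *talkifzisfu*.
The last vowel of the agentive form *talkifzisfu* is /u/, which is a back vowel, so the plural suffix is -ha, giving *talkifzisfuha*.

talkifzisfuha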